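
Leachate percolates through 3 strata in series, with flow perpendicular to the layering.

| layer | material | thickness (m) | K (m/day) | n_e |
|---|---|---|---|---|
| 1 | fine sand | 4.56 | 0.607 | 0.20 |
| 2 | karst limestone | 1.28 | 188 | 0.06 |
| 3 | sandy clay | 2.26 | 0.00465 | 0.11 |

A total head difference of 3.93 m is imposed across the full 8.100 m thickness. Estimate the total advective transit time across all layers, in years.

0.425

With flow normal to the layers, continuity requires the same specific discharge q through every layer.
Σ(b_i/K_i) = 4.56/0.607 + 1.28/188 + 2.26/0.00465 = 493.5 d.
q = Δh / Σ(b_i/K_i) = 3.93 / 493.5 = 0.007963 m/day.
In each layer the seepage velocity is v_i = q/n_i, so the layer transit time is t_i = b_i·n_i / q:
  layer 1 (fine sand): t_1 = 4.56 × 0.20 / 0.007963 = 114.5 d
  layer 2 (karst limestone): t_2 = 1.28 × 0.06 / 0.007963 = 9.645 d
  layer 3 (sandy clay): t_3 = 2.26 × 0.11 / 0.007963 = 31.22 d
Total t = Σ t_i = 155.4 days = 0.4255 years.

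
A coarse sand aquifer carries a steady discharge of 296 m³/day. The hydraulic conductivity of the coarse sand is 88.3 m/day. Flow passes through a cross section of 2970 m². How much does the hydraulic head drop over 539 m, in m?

From Q = K·A·i, i = Q / (K·A) = 296 / (88.30 × 2970) = 0.001129.
Head loss Δh = i · L = 0.001129 × 539 = 0.6084 m.

0.608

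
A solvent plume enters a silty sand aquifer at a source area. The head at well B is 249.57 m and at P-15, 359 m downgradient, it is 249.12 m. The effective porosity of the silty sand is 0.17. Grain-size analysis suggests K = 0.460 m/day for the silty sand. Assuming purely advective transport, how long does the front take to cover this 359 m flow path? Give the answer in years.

290

Hydraulic gradient i = (249.57 − 249.12) / 359 = 0.45 / 359 = 0.001253.
Darcy flux q = K · i = 0.4600 × 0.001253 = 0.0005766 m/day.
Seepage velocity v = q / n_e = 0.0005766 / 0.17 = 0.003392 m/day.
Travel time t = L / v = 359 / 0.003392 = 1.058e+05 days = 289.8 years.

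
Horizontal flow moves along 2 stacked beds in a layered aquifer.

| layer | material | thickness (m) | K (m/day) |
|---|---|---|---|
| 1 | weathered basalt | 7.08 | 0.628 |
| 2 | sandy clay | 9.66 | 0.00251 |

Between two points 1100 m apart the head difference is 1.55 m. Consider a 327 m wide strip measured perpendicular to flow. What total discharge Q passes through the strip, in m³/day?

Flow is parallel to layering, so each bed carries its own Darcy discharge and the transmissivities add.
Σ(K_i·b_i) = 0.628×7.08 + 0.00251×9.66 = 4.470 m²/day.
Hydraulic gradient i = Δh / L = 1.55 / 1100 = 0.001409.
Q = Σ(K_i·b_i) · W · i = 4.470 × 327 × 0.001409 = 2.060 m³/day.

2.06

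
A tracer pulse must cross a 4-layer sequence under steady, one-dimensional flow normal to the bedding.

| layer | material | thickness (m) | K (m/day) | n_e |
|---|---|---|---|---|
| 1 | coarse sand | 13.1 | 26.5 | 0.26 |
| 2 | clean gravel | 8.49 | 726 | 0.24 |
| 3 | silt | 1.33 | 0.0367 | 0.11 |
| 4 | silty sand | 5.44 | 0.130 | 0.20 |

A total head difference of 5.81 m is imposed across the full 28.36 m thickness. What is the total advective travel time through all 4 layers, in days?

With flow normal to the layers, continuity requires the same specific discharge q through every layer.
Σ(b_i/K_i) = 13.1/26.5 + 8.49/726 + 1.33/0.0367 + 5.44/0.130 = 78.59 d.
q = Δh / Σ(b_i/K_i) = 5.81 / 78.59 = 0.07393 m/day.
In each layer the seepage velocity is v_i = q/n_i, so the layer transit time is t_i = b_i·n_i / q:
  layer 1 (coarse sand): t_1 = 13.1 × 0.26 / 0.07393 = 46.07 d
  layer 2 (clean gravel): t_2 = 8.49 × 0.24 / 0.07393 = 27.56 d
  layer 3 (silt): t_3 = 1.33 × 0.11 / 0.07393 = 1.979 d
  layer 4 (silty sand): t_4 = 5.44 × 0.20 / 0.07393 = 14.72 d
Total t = Σ t_i = 90.33 days.

90.3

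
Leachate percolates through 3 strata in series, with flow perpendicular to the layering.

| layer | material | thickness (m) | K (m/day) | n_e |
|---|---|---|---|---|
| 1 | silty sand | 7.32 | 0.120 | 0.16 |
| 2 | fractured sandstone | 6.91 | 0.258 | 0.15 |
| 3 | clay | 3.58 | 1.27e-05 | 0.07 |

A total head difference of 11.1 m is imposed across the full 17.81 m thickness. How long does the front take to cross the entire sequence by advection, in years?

171

With flow normal to the layers, continuity requires the same specific discharge q through every layer.
Σ(b_i/K_i) = 7.32/0.120 + 6.91/0.258 + 3.58/1.27e-05 = 2.820e+05 d.
q = Δh / Σ(b_i/K_i) = 11.1 / 2.820e+05 = 3.936e-05 m/day.
In each layer the seepage velocity is v_i = q/n_i, so the layer transit time is t_i = b_i·n_i / q:
  layer 1 (silty sand): t_1 = 7.32 × 0.16 / 3.936e-05 = 29752 d
  layer 2 (fractured sandstone): t_2 = 6.91 × 0.15 / 3.936e-05 = 26331 d
  layer 3 (clay): t_3 = 3.58 × 0.07 / 3.936e-05 = 6366 d
Total t = Σ t_i = 62449 days = 171.0 years.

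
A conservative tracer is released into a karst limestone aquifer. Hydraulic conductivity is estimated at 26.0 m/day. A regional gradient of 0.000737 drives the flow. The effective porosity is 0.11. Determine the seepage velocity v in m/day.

0.174

Hydraulic gradient i = 0.000737.
Darcy flux q = K · i = 26.00 × 0.0007370 = 0.01916 m/day.
Seepage velocity v = q / n_e = 0.01916 / 0.11 = 0.1742 m/day.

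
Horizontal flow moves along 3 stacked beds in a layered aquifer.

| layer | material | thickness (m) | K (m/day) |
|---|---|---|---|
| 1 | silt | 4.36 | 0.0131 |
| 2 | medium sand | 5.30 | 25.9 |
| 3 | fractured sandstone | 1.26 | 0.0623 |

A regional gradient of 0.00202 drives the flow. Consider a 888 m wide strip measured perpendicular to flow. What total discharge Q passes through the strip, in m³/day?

Flow is parallel to layering, so each bed carries its own Darcy discharge and the transmissivities add.
Σ(K_i·b_i) = 0.0131×4.36 + 25.9×5.30 + 0.0623×1.26 = 137.4 m²/day.
Hydraulic gradient i = 0.00202.
Q = Σ(K_i·b_i) · W · i = 137.4 × 888 × 0.002020 = 246.5 m³/day.

246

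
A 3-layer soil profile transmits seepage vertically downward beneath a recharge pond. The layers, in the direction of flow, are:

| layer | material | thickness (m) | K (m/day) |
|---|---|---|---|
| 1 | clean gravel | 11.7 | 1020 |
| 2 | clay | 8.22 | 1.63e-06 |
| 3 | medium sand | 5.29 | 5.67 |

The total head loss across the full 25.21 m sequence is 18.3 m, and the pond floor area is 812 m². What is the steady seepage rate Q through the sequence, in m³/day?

Flow is perpendicular to layering, so the layers act in series and the equivalent K is the thickness-weighted harmonic mean.
Total thickness L = 11.7 + 8.22 + 5.29 = 25.21 m.
Σ(b_i/K_i) = 11.7/1020 + 8.22/1.63e-06 + 5.29/5.67 = 5.043e+06 d.
K_eq = L / Σ(b_i/K_i) = 25.21 / 5.043e+06 = 4.999e-06 m/day.
Q = K_eq · A · (Δh/L) = 4.999e-06 × 812 × (18.3/25.21) = 0.002947 m³/day.

0.00295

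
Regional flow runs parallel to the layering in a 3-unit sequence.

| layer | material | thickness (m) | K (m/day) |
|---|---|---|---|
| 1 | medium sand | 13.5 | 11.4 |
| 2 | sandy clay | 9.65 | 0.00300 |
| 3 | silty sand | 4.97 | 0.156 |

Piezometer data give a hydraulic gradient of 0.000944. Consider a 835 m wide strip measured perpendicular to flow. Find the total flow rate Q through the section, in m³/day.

122

Flow is parallel to layering, so each bed carries its own Darcy discharge and the transmissivities add.
Σ(K_i·b_i) = 11.4×13.5 + 0.00300×9.65 + 0.156×4.97 = 154.7 m²/day.
Hydraulic gradient i = 0.000944.
Q = Σ(K_i·b_i) · W · i = 154.7 × 835 × 0.0009440 = 121.9 m³/day.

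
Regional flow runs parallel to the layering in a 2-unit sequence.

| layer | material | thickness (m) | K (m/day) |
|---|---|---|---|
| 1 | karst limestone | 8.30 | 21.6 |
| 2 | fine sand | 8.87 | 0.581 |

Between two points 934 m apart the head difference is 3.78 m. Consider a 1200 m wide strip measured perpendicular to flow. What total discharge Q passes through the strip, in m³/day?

Flow is parallel to layering, so each bed carries its own Darcy discharge and the transmissivities add.
Σ(K_i·b_i) = 21.6×8.30 + 0.581×8.87 = 184.4 m²/day.
Hydraulic gradient i = Δh / L = 3.78 / 934 = 0.004047.
Q = Σ(K_i·b_i) · W · i = 184.4 × 1200 × 0.004047 = 895.7 m³/day.

896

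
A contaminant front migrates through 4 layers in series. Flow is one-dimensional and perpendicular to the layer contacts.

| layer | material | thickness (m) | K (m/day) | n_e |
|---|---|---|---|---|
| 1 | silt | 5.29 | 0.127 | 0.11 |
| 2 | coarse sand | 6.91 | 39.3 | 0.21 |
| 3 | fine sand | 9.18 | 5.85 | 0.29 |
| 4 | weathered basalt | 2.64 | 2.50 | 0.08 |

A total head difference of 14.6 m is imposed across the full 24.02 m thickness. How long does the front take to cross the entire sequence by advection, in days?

14.9

With flow normal to the layers, continuity requires the same specific discharge q through every layer.
Σ(b_i/K_i) = 5.29/0.127 + 6.91/39.3 + 9.18/5.85 + 2.64/2.50 = 44.45 d.
q = Δh / Σ(b_i/K_i) = 14.6 / 44.45 = 0.3284 m/day.
In each layer the seepage velocity is v_i = q/n_i, so the layer transit time is t_i = b_i·n_i / q:
  layer 1 (silt): t_1 = 5.29 × 0.11 / 0.3284 = 1.772 d
  layer 2 (coarse sand): t_2 = 6.91 × 0.21 / 0.3284 = 4.418 d
  layer 3 (fine sand): t_3 = 9.18 × 0.29 / 0.3284 = 8.106 d
  layer 4 (weathered basalt): t_4 = 2.64 × 0.08 / 0.3284 = 0.6431 d
Total t = Σ t_i = 14.94 days.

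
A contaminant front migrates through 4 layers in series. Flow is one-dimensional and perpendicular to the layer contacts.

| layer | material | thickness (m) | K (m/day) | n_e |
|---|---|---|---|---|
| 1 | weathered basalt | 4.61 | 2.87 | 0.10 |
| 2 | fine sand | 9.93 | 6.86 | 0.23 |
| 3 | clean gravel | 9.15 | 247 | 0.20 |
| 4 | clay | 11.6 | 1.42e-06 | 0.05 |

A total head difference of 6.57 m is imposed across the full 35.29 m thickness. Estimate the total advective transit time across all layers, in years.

17500

With flow normal to the layers, continuity requires the same specific discharge q through every layer.
Σ(b_i/K_i) = 4.61/2.87 + 9.93/6.86 + 9.15/247 + 11.6/1.42e-06 = 8.169e+06 d.
q = Δh / Σ(b_i/K_i) = 6.57 / 8.169e+06 = 8.043e-07 m/day.
In each layer the seepage velocity is v_i = q/n_i, so the layer transit time is t_i = b_i·n_i / q:
  layer 1 (weathered basalt): t_1 = 4.61 × 0.10 / 8.043e-07 = 5.732e+05 d
  layer 2 (fine sand): t_2 = 9.93 × 0.23 / 8.043e-07 = 2.840e+06 d
  layer 3 (clean gravel): t_3 = 9.15 × 0.20 / 8.043e-07 = 2.275e+06 d
  layer 4 (clay): t_4 = 11.6 × 0.05 / 8.043e-07 = 7.212e+05 d
Total t = Σ t_i = 6.410e+06 days = 17548 years.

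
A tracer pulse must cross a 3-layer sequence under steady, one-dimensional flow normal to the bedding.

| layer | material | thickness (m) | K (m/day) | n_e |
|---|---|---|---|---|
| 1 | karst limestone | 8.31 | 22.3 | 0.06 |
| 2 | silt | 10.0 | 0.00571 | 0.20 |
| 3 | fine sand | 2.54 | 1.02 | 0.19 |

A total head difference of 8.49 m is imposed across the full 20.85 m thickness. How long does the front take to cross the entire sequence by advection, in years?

With flow normal to the layers, continuity requires the same specific discharge q through every layer.
Σ(b_i/K_i) = 8.31/22.3 + 10.0/0.00571 + 2.54/1.02 = 1754 d.
q = Δh / Σ(b_i/K_i) = 8.49 / 1754 = 0.004840 m/day.
In each layer the seepage velocity is v_i = q/n_i, so the layer transit time is t_i = b_i·n_i / q:
  layer 1 (karst limestone): t_1 = 8.31 × 0.06 / 0.004840 = 103.0 d
  layer 2 (silt): t_2 = 10.0 × 0.20 / 0.004840 = 413.2 d
  layer 3 (fine sand): t_3 = 2.54 × 0.19 / 0.004840 = 99.71 d
Total t = Σ t_i = 616.0 days = 1.686 years.

1.69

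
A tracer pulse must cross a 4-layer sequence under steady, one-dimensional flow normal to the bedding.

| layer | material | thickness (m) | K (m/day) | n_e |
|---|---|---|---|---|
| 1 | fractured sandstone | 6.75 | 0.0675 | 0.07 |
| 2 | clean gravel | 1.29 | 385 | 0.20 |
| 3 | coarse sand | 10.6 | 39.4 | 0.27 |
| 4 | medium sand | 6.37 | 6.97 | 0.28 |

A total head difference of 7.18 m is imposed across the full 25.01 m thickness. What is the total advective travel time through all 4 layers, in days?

With flow normal to the layers, continuity requires the same specific discharge q through every layer.
Σ(b_i/K_i) = 6.75/0.0675 + 1.29/385 + 10.6/39.4 + 6.37/6.97 = 101.2 d.
q = Δh / Σ(b_i/K_i) = 7.18 / 101.2 = 0.07096 m/day.
In each layer the seepage velocity is v_i = q/n_i, so the layer transit time is t_i = b_i·n_i / q:
  layer 1 (fractured sandstone): t_1 = 6.75 × 0.07 / 0.07096 = 6.659 d
  layer 2 (clean gravel): t_2 = 1.29 × 0.20 / 0.07096 = 3.636 d
  layer 3 (coarse sand): t_3 = 10.6 × 0.27 / 0.07096 = 40.33 d
  layer 4 (medium sand): t_4 = 6.37 × 0.28 / 0.07096 = 25.14 d
Total t = Σ t_i = 75.76 days.

75.8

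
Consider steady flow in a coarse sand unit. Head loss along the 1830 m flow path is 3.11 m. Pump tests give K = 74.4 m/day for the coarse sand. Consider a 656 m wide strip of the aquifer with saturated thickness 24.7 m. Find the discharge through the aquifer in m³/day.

Cross-sectional area A = 656 × 24.7 = 16203 m².
Hydraulic gradient i = Δh / L = 3.11 / 1830 = 0.001699.
Darcy's law: Q = K · A · i = 74.40 × 16203 × 0.001699 = 2049 m³/day.

2050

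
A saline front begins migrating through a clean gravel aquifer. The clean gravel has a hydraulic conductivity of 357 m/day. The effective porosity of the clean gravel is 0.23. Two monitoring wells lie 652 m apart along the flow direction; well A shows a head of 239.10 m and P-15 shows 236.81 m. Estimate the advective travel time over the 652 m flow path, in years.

0.327

Hydraulic gradient i = (239.10 − 236.81) / 652 = 2.29 / 652 = 0.003512.
Darcy flux q = K · i = 357.0 × 0.003512 = 1.254 m/day.
Seepage velocity v = q / n_e = 1.254 / 0.23 = 5.452 m/day.
Travel time t = L / v = 652 / 5.452 = 119.6 days = 0.3274 years.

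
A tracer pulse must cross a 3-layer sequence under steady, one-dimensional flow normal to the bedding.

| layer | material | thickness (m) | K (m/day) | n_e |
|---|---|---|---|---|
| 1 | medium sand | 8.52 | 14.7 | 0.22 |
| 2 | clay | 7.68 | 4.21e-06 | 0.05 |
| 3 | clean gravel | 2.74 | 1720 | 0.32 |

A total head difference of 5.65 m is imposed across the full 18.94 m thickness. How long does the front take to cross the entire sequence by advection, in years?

With flow normal to the layers, continuity requires the same specific discharge q through every layer.
Σ(b_i/K_i) = 8.52/14.7 + 7.68/4.21e-06 + 2.74/1720 = 1.824e+06 d.
q = Δh / Σ(b_i/K_i) = 5.65 / 1.824e+06 = 3.097e-06 m/day.
In each layer the seepage velocity is v_i = q/n_i, so the layer transit time is t_i = b_i·n_i / q:
  layer 1 (medium sand): t_1 = 8.52 × 0.22 / 3.097e-06 = 6.052e+05 d
  layer 2 (clay): t_2 = 7.68 × 0.05 / 3.097e-06 = 1.240e+05 d
  layer 3 (clean gravel): t_3 = 2.74 × 0.32 / 3.097e-06 = 2.831e+05 d
Total t = Σ t_i = 1.012e+06 days = 2771 years.

2770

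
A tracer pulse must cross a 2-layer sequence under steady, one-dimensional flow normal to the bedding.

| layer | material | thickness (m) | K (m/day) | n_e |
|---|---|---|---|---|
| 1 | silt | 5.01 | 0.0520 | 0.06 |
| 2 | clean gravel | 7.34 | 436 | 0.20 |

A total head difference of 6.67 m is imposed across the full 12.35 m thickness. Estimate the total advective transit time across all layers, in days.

With flow normal to the layers, continuity requires the same specific discharge q through every layer.
Σ(b_i/K_i) = 5.01/0.0520 + 7.34/436 = 96.36 d.
q = Δh / Σ(b_i/K_i) = 6.67 / 96.36 = 0.06922 m/day.
In each layer the seepage velocity is v_i = q/n_i, so the layer transit time is t_i = b_i·n_i / q:
  layer 1 (silt): t_1 = 5.01 × 0.06 / 0.06922 = 4.343 d
  layer 2 (clean gravel): t_2 = 7.34 × 0.20 / 0.06922 = 21.21 d
Total t = Σ t_i = 25.55 days.

25.6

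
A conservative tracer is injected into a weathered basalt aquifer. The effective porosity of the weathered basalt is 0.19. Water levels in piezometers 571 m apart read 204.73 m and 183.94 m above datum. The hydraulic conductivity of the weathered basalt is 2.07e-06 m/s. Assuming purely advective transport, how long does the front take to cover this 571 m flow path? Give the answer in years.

45.6

Convert K: 2.07e-06 m/s × 86400 = 0.1788 m/day.
Hydraulic gradient i = (204.73 − 183.94) / 571 = 20.79 / 571 = 0.03641.
Darcy flux q = K · i = 0.1788 × 0.03641 = 0.006512 m/day.
Seepage velocity v = q / n_e = 0.006512 / 0.19 = 0.03427 m/day.
Travel time t = L / v = 571 / 0.03427 = 16660 days = 45.61 years.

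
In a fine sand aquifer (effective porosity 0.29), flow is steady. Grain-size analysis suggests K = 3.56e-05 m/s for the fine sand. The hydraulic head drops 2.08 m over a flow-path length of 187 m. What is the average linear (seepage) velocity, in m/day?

0.118

Convert K: 3.56e-05 m/s × 86400 = 3.076 m/day.
Hydraulic gradient i = Δh / L = 2.08 / 187 = 0.01112.
Darcy flux q = K · i = 3.076 × 0.01112 = 0.03421 m/day.
Seepage velocity v = q / n_e = 0.03421 / 0.29 = 0.1180 m/day.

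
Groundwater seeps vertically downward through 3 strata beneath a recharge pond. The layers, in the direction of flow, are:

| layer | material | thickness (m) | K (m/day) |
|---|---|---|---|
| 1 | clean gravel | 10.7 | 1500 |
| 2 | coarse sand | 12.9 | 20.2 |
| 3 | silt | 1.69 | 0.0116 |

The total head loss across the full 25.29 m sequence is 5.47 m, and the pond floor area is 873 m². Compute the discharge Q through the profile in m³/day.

Flow is perpendicular to layering, so the layers act in series and the equivalent K is the thickness-weighted harmonic mean.
Total thickness L = 10.7 + 12.9 + 1.69 = 25.29 m.
Σ(b_i/K_i) = 10.7/1500 + 12.9/20.2 + 1.69/0.0116 = 146.3 d.
K_eq = L / Σ(b_i/K_i) = 25.29 / 146.3 = 0.1728 m/day.
Q = K_eq · A · (Δh/L) = 0.1728 × 873 × (5.47/25.29) = 32.63 m³/day.

32.6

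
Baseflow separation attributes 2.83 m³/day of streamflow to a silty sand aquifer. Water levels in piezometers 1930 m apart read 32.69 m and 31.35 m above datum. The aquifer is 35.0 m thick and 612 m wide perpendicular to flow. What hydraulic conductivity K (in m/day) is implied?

Cross-sectional area A = 612 × 35.0 = 21420 m².
Hydraulic gradient i = (32.69 − 31.35) / 1930 = 1.34 / 1930 = 0.0006943.
From Q = K·A·i, K = Q / (A·i) = 2.83 / (21420 × 0.0006943) = 0.1903 m/day.

0.190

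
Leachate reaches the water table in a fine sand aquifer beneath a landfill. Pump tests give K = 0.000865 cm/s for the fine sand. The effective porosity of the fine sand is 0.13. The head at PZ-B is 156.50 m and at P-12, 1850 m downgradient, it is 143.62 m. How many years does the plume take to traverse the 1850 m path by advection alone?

127

Convert K: 0.000865 cm/s × 864 = 0.7474 m/day.
Hydraulic gradient i = (156.50 − 143.62) / 1850 = 12.88 / 1850 = 0.006962.
Darcy flux q = K · i = 0.7474 × 0.006962 = 0.005203 m/day.
Seepage velocity v = q / n_e = 0.005203 / 0.13 = 0.04002 m/day.
Travel time t = L / v = 1850 / 0.04002 = 46221 days = 126.5 years.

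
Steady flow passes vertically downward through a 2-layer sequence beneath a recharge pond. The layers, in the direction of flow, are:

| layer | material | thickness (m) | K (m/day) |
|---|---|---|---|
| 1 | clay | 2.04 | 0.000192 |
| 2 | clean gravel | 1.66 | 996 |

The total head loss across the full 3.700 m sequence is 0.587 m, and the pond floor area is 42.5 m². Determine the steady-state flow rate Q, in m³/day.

Flow is perpendicular to layering, so the layers act in series and the equivalent K is the thickness-weighted harmonic mean.
Total thickness L = 2.04 + 1.66 = 3.700 m.
Σ(b_i/K_i) = 2.04/0.000192 + 1.66/996 = 10625 d.
K_eq = L / Σ(b_i/K_i) = 3.700 / 10625 = 0.0003482 m/day.
Q = K_eq · A · (Δh/L) = 0.0003482 × 42.5 × (0.587/3.700) = 0.002348 m³/day.

0.00235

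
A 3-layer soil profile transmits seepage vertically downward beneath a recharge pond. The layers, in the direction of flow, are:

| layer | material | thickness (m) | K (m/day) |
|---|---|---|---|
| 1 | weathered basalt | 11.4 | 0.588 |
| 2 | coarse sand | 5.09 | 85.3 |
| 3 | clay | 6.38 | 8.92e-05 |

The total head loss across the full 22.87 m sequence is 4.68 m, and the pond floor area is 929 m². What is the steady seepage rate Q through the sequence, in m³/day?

0.0608

Flow is perpendicular to layering, so the layers act in series and the equivalent K is the thickness-weighted harmonic mean.
Total thickness L = 11.4 + 5.09 + 6.38 = 22.87 m.
Σ(b_i/K_i) = 11.4/0.588 + 5.09/85.3 + 6.38/8.92e-05 = 71544 d.
K_eq = L / Σ(b_i/K_i) = 22.87 / 71544 = 0.0003197 m/day.
Q = K_eq · A · (Δh/L) = 0.0003197 × 929 × (4.68/22.87) = 0.06077 m³/day.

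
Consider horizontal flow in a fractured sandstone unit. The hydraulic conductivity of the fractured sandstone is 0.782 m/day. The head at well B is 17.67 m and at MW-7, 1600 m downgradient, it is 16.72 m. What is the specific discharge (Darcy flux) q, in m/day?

Hydraulic gradient i = (17.67 − 16.72) / 1600 = 0.95 / 1600 = 0.0005937.
Specific discharge q = K · i = 0.7820 × 0.0005937 = 0.0004643 m/day.

0.000464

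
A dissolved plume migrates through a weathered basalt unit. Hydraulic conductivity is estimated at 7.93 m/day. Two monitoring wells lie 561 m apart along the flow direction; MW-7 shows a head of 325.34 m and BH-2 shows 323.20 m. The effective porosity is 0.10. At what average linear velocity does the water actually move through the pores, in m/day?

0.302

Hydraulic gradient i = (325.34 − 323.20) / 561 = 2.14 / 561 = 0.003815.
Darcy flux q = K · i = 7.930 × 0.003815 = 0.03025 m/day.
Seepage velocity v = q / n_e = 0.03025 / 0.10 = 0.3025 m/day.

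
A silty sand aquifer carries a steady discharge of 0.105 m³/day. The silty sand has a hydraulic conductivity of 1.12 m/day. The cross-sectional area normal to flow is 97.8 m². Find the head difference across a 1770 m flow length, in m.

1.70

From Q = K·A·i, i = Q / (K·A) = 0.105 / (1.120 × 97.80) = 0.0009586.
Head loss Δh = i · L = 0.0009586 × 1770 = 1.697 m.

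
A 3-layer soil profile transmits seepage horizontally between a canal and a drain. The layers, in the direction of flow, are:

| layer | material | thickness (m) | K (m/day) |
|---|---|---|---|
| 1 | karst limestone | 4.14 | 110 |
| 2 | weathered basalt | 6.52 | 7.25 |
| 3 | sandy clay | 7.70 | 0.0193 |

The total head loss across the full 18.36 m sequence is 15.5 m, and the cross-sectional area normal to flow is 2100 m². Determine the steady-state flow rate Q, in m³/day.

81.4

Flow is perpendicular to layering, so the layers act in series and the equivalent K is the thickness-weighted harmonic mean.
Total thickness L = 4.14 + 6.52 + 7.70 = 18.36 m.
Σ(b_i/K_i) = 4.14/110 + 6.52/7.25 + 7.70/0.0193 = 399.9 d.
K_eq = L / Σ(b_i/K_i) = 18.36 / 399.9 = 0.04591 m/day.
Q = K_eq · A · (Δh/L) = 0.04591 × 2100 × (15.5/18.36) = 81.40 m³/day.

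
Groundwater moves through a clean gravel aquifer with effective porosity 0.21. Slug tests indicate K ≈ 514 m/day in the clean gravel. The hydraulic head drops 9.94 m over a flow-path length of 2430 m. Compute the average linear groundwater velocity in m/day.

10.0

Hydraulic gradient i = Δh / L = 9.94 / 2430 = 0.004091.
Darcy flux q = K · i = 514.0 × 0.004091 = 2.103 m/day.
Seepage velocity v = q / n_e = 2.103 / 0.21 = 10.01 m/day.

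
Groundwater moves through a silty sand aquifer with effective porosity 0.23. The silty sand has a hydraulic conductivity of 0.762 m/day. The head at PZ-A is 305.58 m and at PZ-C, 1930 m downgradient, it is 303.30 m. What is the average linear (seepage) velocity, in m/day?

0.00391

Hydraulic gradient i = (305.58 − 303.30) / 1930 = 2.28 / 1930 = 0.001181.
Darcy flux q = K · i = 0.7620 × 0.001181 = 0.0009002 m/day.
Seepage velocity v = q / n_e = 0.0009002 / 0.23 = 0.003914 m/day.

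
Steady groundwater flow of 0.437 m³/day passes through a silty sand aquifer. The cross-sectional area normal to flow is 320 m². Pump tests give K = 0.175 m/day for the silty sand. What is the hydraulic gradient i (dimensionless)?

0.00780

From Q = K·A·i, i = Q / (K·A) = 0.437 / (0.1750 × 320.0) = 0.007804.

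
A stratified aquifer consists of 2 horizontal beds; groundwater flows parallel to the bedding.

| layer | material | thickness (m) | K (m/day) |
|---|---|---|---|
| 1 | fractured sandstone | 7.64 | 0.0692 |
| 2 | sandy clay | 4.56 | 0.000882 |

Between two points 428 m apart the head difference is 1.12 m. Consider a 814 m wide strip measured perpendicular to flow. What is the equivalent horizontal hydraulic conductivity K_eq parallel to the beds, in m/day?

0.0437

Flow is parallel to layering, so each bed carries its own Darcy discharge and the transmissivities add.
Σ(K_i·b_i) = 0.0692×7.64 + 0.000882×4.56 = 0.5327 m²/day.
Total thickness b = 12.20 m, so K_eq = Σ(K_i·b_i)/b = 0.04366 m/day.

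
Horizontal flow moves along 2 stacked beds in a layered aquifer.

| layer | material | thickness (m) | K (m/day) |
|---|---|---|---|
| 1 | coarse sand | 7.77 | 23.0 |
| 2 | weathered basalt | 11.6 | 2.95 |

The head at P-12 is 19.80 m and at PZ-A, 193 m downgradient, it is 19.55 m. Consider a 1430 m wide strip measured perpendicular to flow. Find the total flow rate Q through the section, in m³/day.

Flow is parallel to layering, so each bed carries its own Darcy discharge and the transmissivities add.
Σ(K_i·b_i) = 23.0×7.77 + 2.95×11.6 = 212.9 m²/day.
Hydraulic gradient i = (19.80 − 19.55) / 193 = 0.25 / 193 = 0.001295.
Q = Σ(K_i·b_i) · W · i = 212.9 × 1430 × 0.001295 = 394.4 m³/day.

394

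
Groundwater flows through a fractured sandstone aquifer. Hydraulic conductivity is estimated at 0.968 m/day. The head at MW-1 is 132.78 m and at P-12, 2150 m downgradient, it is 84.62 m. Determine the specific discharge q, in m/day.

0.0217

Hydraulic gradient i = (132.78 − 84.62) / 2150 = 48.16 / 2150 = 0.02240.
Specific discharge q = K · i = 0.9680 × 0.02240 = 0.02168 m/day.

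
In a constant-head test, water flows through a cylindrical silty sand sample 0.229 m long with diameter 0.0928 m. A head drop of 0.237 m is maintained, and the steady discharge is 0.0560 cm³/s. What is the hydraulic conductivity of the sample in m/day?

Cross-sectional area A = π·(d/2)² = π × (0.0928/2)² = 0.006764 m².
Convert discharge: 0.0560 cm³/s = 5.600e-08 m³/s.
Darcy's law rearranged: K = Q·L / (A·Δh) = 5.600e-08 × 0.229 / (0.006764 × 0.237) = 8.000e-06 m/s = 0.6912 m/day.

0.691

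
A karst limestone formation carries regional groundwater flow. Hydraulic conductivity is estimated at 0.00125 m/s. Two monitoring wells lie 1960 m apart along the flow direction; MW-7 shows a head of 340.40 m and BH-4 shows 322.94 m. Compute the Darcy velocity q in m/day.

0.962

Convert K: 0.00125 m/s × 86400 = 108.0 m/day.
Hydraulic gradient i = (340.40 − 322.94) / 1960 = 17.46 / 1960 = 0.008908.
Specific discharge q = K · i = 108.0 × 0.008908 = 0.9621 m/day.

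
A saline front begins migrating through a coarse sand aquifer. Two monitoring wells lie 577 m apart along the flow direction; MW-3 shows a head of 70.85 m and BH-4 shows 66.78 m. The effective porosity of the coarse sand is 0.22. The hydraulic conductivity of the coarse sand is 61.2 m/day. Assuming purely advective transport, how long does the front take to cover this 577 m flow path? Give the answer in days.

294

Hydraulic gradient i = (70.85 − 66.78) / 577 = 4.07 / 577 = 0.007054.
Darcy flux q = K · i = 61.20 × 0.007054 = 0.4317 m/day.
Seepage velocity v = q / n_e = 0.4317 / 0.22 = 1.962 m/day.
Travel time t = L / v = 577 / 1.962 = 294.1 days.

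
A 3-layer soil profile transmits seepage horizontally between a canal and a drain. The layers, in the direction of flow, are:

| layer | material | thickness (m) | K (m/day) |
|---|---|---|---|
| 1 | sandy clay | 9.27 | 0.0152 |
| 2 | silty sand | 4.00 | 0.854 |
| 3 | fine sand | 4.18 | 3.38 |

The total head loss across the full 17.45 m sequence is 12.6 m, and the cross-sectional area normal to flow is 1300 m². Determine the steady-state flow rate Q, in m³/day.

Flow is perpendicular to layering, so the layers act in series and the equivalent K is the thickness-weighted harmonic mean.
Total thickness L = 9.27 + 4.00 + 4.18 = 17.45 m.
Σ(b_i/K_i) = 9.27/0.0152 + 4.00/0.854 + 4.18/3.38 = 615.8 d.
K_eq = L / Σ(b_i/K_i) = 17.45 / 615.8 = 0.02834 m/day.
Q = K_eq · A · (Δh/L) = 0.02834 × 1300 × (12.6/17.45) = 26.60 m³/day.

26.6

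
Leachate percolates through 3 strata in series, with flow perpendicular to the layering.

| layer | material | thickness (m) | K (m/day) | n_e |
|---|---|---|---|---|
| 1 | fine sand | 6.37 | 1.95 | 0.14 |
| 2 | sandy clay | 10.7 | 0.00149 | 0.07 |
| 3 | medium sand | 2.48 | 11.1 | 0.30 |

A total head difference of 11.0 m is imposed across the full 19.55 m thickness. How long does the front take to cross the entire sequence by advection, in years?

4.26

With flow normal to the layers, continuity requires the same specific discharge q through every layer.
Σ(b_i/K_i) = 6.37/1.95 + 10.7/0.00149 + 2.48/11.1 = 7185 d.
q = Δh / Σ(b_i/K_i) = 11.0 / 7185 = 0.001531 m/day.
In each layer the seepage velocity is v_i = q/n_i, so the layer transit time is t_i = b_i·n_i / q:
  layer 1 (fine sand): t_1 = 6.37 × 0.14 / 0.001531 = 582.5 d
  layer 2 (sandy clay): t_2 = 10.7 × 0.07 / 0.001531 = 489.2 d
  layer 3 (medium sand): t_3 = 2.48 × 0.30 / 0.001531 = 485.9 d
Total t = Σ t_i = 1558 days = 4.265 years.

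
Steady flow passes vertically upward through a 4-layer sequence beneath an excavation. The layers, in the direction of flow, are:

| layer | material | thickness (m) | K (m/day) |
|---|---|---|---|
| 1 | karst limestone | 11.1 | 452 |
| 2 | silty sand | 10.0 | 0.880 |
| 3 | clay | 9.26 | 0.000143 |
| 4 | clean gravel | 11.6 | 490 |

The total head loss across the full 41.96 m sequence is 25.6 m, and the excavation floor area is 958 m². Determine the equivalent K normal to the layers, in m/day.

Flow is perpendicular to layering, so the layers act in series and the equivalent K is the thickness-weighted harmonic mean.
Total thickness L = 11.1 + 10.0 + 9.26 + 11.6 = 41.96 m.
Σ(b_i/K_i) = 11.1/452 + 10.0/0.880 + 9.26/0.000143 + 11.6/490 = 64767 d.
K_eq = L / Σ(b_i/K_i) = 41.96 / 64767 = 0.0006479 m/day.

0.000648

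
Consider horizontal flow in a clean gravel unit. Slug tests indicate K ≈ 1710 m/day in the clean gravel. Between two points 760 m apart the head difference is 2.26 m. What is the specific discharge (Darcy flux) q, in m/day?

5.08

Hydraulic gradient i = Δh / L = 2.26 / 760 = 0.002974.
Specific discharge q = K · i = 1710 × 0.002974 = 5.085 m/day.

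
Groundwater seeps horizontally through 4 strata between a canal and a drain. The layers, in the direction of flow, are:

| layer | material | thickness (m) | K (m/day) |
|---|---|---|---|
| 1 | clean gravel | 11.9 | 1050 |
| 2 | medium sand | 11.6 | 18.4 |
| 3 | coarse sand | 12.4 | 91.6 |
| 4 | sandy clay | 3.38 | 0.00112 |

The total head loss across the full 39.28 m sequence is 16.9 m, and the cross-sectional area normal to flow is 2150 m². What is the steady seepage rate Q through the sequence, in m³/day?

Flow is perpendicular to layering, so the layers act in series and the equivalent K is the thickness-weighted harmonic mean.
Total thickness L = 11.9 + 11.6 + 12.4 + 3.38 = 39.28 m.
Σ(b_i/K_i) = 11.9/1050 + 11.6/18.4 + 12.4/91.6 + 3.38/0.00112 = 3019 d.
K_eq = L / Σ(b_i/K_i) = 39.28 / 3019 = 0.01301 m/day.
Q = K_eq · A · (Δh/L) = 0.01301 × 2150 × (16.9/39.28) = 12.04 m³/day.

12.0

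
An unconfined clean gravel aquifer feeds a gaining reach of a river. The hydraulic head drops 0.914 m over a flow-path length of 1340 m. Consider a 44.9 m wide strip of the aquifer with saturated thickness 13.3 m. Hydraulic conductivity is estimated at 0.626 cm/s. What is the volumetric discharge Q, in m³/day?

Convert K: 0.626 cm/s × 864 = 540.9 m/day.
Cross-sectional area A = 44.9 × 13.3 = 597.2 m².
Hydraulic gradient i = Δh / L = 0.914 / 1340 = 0.0006821.
Darcy's law: Q = K · A · i = 540.9 × 597.2 × 0.0006821 = 220.3 m³/day.

220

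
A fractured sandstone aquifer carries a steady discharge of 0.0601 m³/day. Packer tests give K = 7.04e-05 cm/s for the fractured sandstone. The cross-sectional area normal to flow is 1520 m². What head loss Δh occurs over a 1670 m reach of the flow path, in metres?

1.09

Convert K: 7.04e-05 cm/s × 864 = 0.06083 m/day.
From Q = K·A·i, i = Q / (K·A) = 0.0601 / (0.06083 × 1520) = 0.0006500.
Head loss Δh = i · L = 0.0006500 × 1670 = 1.086 m.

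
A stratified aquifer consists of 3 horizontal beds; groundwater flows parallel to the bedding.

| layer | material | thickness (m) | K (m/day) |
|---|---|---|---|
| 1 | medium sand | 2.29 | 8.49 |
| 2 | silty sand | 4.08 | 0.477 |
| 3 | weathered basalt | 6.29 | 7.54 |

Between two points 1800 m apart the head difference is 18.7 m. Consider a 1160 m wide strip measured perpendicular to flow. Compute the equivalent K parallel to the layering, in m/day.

5.44

Flow is parallel to layering, so each bed carries its own Darcy discharge and the transmissivities add.
Σ(K_i·b_i) = 8.49×2.29 + 0.477×4.08 + 7.54×6.29 = 68.81 m²/day.
Total thickness b = 12.66 m, so K_eq = Σ(K_i·b_i)/b = 5.436 m/day.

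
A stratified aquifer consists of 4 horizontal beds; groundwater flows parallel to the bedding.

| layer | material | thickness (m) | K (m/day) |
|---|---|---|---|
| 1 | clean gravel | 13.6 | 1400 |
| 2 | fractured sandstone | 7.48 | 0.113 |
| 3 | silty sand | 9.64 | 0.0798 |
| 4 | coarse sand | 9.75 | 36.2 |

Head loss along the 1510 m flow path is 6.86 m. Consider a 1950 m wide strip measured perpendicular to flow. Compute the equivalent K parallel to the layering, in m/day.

Flow is parallel to layering, so each bed carries its own Darcy discharge and the transmissivities add.
Σ(K_i·b_i) = 1400×13.6 + 0.113×7.48 + 0.0798×9.64 + 36.2×9.75 = 19395 m²/day.
Total thickness b = 40.47 m, so K_eq = Σ(K_i·b_i)/b = 479.2 m/day.

479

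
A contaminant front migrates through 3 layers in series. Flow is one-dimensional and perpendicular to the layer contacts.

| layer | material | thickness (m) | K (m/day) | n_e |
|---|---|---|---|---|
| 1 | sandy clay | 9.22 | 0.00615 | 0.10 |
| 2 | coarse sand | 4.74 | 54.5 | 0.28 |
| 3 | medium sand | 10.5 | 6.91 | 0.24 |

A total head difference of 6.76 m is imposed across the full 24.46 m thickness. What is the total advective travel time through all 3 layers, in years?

With flow normal to the layers, continuity requires the same specific discharge q through every layer.
Σ(b_i/K_i) = 9.22/0.00615 + 4.74/54.5 + 10.5/6.91 = 1501 d.
q = Δh / Σ(b_i/K_i) = 6.76 / 1501 = 0.004504 m/day.
In each layer the seepage velocity is v_i = q/n_i, so the layer transit time is t_i = b_i·n_i / q:
  layer 1 (sandy clay): t_1 = 9.22 × 0.10 / 0.004504 = 204.7 d
  layer 2 (coarse sand): t_2 = 4.74 × 0.28 / 0.004504 = 294.7 d
  layer 3 (medium sand): t_3 = 10.5 × 0.24 / 0.004504 = 559.5 d
Total t = Σ t_i = 1059 days = 2.899 years.

2.90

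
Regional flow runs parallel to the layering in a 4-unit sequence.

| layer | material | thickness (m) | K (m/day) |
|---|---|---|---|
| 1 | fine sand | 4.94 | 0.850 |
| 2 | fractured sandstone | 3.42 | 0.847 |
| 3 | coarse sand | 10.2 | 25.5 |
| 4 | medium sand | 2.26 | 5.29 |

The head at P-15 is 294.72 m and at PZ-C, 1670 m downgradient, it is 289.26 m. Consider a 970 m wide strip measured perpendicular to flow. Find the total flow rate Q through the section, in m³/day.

885

Flow is parallel to layering, so each bed carries its own Darcy discharge and the transmissivities add.
Σ(K_i·b_i) = 0.850×4.94 + 0.847×3.42 + 25.5×10.2 + 5.29×2.26 = 279.2 m²/day.
Hydraulic gradient i = (294.72 − 289.26) / 1670 = 5.46 / 1670 = 0.003269.
Q = Σ(K_i·b_i) · W · i = 279.2 × 970 × 0.003269 = 885.3 m³/day.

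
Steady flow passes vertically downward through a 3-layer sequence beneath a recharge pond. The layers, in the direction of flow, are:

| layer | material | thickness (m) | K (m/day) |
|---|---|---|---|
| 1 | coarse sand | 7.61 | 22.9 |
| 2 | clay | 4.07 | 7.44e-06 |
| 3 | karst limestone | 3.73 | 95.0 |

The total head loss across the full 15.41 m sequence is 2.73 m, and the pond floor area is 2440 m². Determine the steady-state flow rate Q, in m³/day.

Flow is perpendicular to layering, so the layers act in series and the equivalent K is the thickness-weighted harmonic mean.
Total thickness L = 7.61 + 4.07 + 3.73 = 15.41 m.
Σ(b_i/K_i) = 7.61/22.9 + 4.07/7.44e-06 + 3.73/95.0 = 5.470e+05 d.
K_eq = L / Σ(b_i/K_i) = 15.41 / 5.470e+05 = 2.817e-05 m/day.
Q = K_eq · A · (Δh/L) = 2.817e-05 × 2440 × (2.73/15.41) = 0.01218 m³/day.

0.0122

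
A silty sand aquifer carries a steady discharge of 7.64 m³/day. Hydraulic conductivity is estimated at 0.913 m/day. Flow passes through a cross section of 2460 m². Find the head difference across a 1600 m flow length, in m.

5.44

From Q = K·A·i, i = Q / (K·A) = 7.64 / (0.9130 × 2460) = 0.003402.
Head loss Δh = i · L = 0.003402 × 1600 = 5.443 m.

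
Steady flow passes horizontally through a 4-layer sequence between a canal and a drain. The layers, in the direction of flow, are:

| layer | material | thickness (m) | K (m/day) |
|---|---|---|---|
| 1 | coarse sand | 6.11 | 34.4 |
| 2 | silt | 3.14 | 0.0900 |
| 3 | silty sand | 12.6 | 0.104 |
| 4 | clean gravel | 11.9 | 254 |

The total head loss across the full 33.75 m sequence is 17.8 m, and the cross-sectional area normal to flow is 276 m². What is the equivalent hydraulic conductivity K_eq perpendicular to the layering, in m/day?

Flow is perpendicular to layering, so the layers act in series and the equivalent K is the thickness-weighted harmonic mean.
Total thickness L = 6.11 + 3.14 + 12.6 + 11.9 = 33.75 m.
Σ(b_i/K_i) = 6.11/34.4 + 3.14/0.0900 + 12.6/0.104 + 11.9/254 = 156.3 d.
K_eq = L / Σ(b_i/K_i) = 33.75 / 156.3 = 0.2160 m/day.

0.216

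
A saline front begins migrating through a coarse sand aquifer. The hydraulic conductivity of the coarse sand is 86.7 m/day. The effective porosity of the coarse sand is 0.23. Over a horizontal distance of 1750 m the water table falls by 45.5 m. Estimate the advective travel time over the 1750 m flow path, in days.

Hydraulic gradient i = Δh / L = 45.5 / 1750 = 0.02600.
Darcy flux q = K · i = 86.70 × 0.02600 = 2.254 m/day.
Seepage velocity v = q / n_e = 2.254 / 0.23 = 9.801 m/day.
Travel time t = L / v = 1750 / 9.801 = 178.6 days.

179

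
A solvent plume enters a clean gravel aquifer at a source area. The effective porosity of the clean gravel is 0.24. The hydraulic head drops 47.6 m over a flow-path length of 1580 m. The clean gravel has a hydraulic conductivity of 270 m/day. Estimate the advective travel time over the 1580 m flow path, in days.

46.6

Hydraulic gradient i = Δh / L = 47.6 / 1580 = 0.03013.
Darcy flux q = K · i = 270.0 × 0.03013 = 8.134 m/day.
Seepage velocity v = q / n_e = 8.134 / 0.24 = 33.89 m/day.
Travel time t = L / v = 1580 / 33.89 = 46.62 days.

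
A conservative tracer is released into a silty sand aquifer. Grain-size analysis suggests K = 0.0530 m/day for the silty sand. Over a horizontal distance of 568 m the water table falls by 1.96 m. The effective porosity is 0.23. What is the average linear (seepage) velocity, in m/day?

0.000795

Hydraulic gradient i = Δh / L = 1.96 / 568 = 0.003451.
Darcy flux q = K · i = 0.05300 × 0.003451 = 0.0001829 m/day.
Seepage velocity v = q / n_e = 0.0001829 / 0.23 = 0.0007952 m/day.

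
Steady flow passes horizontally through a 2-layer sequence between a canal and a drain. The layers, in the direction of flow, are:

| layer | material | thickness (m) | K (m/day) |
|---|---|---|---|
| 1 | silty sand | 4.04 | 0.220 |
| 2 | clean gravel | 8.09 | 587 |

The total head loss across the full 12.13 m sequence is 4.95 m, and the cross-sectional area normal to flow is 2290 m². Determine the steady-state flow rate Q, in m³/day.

617

Flow is perpendicular to layering, so the layers act in series and the equivalent K is the thickness-weighted harmonic mean.
Total thickness L = 4.04 + 8.09 = 12.13 m.
Σ(b_i/K_i) = 4.04/0.220 + 8.09/587 = 18.38 d.
K_eq = L / Σ(b_i/K_i) = 12.13 / 18.38 = 0.6600 m/day.
Q = K_eq · A · (Δh/L) = 0.6600 × 2290 × (4.95/12.13) = 616.8 m³/day.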